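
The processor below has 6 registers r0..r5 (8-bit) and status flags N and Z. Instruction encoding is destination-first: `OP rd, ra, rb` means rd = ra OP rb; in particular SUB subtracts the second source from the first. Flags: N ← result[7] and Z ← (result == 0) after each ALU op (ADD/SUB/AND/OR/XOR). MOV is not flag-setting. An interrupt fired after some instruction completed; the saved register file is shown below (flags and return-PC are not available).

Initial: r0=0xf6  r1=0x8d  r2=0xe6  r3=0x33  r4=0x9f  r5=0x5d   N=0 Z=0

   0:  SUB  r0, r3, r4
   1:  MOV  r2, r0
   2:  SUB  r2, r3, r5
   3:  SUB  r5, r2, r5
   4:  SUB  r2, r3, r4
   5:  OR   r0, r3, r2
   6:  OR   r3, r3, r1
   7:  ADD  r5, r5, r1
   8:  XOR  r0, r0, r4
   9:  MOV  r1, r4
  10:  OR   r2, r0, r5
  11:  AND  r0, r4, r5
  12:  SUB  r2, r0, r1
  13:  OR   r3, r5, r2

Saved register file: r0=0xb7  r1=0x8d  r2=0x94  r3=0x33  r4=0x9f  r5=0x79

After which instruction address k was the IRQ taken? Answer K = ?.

after  0: r0=0x94 r1=0x8d r2=0xe6 r3=0x33 r4=0x9f r5=0x5d  N=1 Z=0
after  1: r0=0x94 r1=0x8d r2=0x94 r3=0x33 r4=0x9f r5=0x5d  N=1 Z=0
after  2: r0=0x94 r1=0x8d r2=0xd6 r3=0x33 r4=0x9f r5=0x5d  N=1 Z=0
after  3: r0=0x94 r1=0x8d r2=0xd6 r3=0x33 r4=0x9f r5=0x79  N=0 Z=0
after  4: r0=0x94 r1=0x8d r2=0x94 r3=0x33 r4=0x9f r5=0x79  N=1 Z=0
after  5: r0=0xb7 r1=0x8d r2=0x94 r3=0x33 r4=0x9f r5=0x79  N=1 Z=0
-- IRQ taken; context saved, return-PC = 6 --

K = 5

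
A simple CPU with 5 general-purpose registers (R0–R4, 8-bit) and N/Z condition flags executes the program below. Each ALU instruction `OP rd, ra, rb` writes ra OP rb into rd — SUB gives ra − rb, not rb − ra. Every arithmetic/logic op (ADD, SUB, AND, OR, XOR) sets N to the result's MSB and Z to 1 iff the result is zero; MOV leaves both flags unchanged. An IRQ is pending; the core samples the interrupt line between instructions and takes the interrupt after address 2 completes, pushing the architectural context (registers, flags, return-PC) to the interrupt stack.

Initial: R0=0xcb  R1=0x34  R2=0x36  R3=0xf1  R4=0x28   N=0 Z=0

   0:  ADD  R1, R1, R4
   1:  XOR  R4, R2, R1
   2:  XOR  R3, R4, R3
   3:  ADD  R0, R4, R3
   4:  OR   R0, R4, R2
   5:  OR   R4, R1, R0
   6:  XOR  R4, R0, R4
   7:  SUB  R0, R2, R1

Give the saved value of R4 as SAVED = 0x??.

SAVED = 0x6a

after  0: R0=0xcb R1=0x5c R2=0x36 R3=0xf1 R4=0x28  N=0 Z=0
after  1: R0=0xcb R1=0x5c R2=0x36 R3=0xf1 R4=0x6a  N=0 Z=0
after  2: R0=0xcb R1=0x5c R2=0x36 R3=0x9b R4=0x6a  N=1 Z=0
-- IRQ taken; context saved, return-PC = 3 --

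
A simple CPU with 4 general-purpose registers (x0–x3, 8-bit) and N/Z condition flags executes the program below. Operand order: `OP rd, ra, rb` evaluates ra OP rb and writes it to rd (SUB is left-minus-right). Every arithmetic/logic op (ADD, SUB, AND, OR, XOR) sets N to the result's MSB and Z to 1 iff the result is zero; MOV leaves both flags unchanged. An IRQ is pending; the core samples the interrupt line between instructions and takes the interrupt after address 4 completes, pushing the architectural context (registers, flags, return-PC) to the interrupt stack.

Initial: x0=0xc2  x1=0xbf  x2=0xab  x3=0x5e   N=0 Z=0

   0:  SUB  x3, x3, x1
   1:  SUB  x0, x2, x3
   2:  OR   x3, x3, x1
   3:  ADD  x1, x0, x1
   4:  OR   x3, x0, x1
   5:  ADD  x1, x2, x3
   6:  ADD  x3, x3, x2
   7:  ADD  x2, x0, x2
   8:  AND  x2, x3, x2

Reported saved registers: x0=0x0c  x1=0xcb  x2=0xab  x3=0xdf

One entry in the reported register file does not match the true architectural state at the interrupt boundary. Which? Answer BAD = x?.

BAD = x3

after  0: x0=0xc2 x1=0xbf x2=0xab x3=0x9f  N=1 Z=0
after  1: x0=0x0c x1=0xbf x2=0xab x3=0x9f  N=0 Z=0
after  2: x0=0x0c x1=0xbf x2=0xab x3=0xbf  N=1 Z=0
after  3: x0=0x0c x1=0xcb x2=0xab x3=0xbf  N=1 Z=0
after  4: x0=0x0c x1=0xcb x2=0xab x3=0xcf  N=1 Z=0
-- IRQ taken; context saved, return-PC = 5 --
mismatch: x3: reported 0xdf vs actual 0xcf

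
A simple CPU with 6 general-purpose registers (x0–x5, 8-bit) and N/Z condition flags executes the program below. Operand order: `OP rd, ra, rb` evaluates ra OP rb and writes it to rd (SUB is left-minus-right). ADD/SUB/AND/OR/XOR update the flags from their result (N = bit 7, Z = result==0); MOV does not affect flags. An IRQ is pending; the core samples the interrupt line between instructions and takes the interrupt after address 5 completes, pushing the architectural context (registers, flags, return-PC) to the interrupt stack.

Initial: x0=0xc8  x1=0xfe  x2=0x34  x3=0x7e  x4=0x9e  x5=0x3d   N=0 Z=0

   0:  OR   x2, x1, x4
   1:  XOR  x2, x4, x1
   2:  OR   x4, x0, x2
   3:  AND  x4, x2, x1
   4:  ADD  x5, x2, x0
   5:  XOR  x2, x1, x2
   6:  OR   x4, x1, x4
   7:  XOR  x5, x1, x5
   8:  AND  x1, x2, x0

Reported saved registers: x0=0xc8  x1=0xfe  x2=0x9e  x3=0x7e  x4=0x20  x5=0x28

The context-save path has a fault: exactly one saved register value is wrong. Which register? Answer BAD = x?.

BAD = x4

after  0: x0=0xc8 x1=0xfe x2=0xfe x3=0x7e x4=0x9e x5=0x3d  N=1 Z=0
after  1: x0=0xc8 x1=0xfe x2=0x60 x3=0x7e x4=0x9e x5=0x3d  N=0 Z=0
after  2: x0=0xc8 x1=0xfe x2=0x60 x3=0x7e x4=0xe8 x5=0x3d  N=1 Z=0
after  3: x0=0xc8 x1=0xfe x2=0x60 x3=0x7e x4=0x60 x5=0x3d  N=0 Z=0
after  4: x0=0xc8 x1=0xfe x2=0x60 x3=0x7e x4=0x60 x5=0x28  N=0 Z=0
after  5: x0=0xc8 x1=0xfe x2=0x9e x3=0x7e x4=0x60 x5=0x28  N=1 Z=0
-- IRQ taken; context saved, return-PC = 6 --
mismatch: x4: reported 0x20 vs actual 0x60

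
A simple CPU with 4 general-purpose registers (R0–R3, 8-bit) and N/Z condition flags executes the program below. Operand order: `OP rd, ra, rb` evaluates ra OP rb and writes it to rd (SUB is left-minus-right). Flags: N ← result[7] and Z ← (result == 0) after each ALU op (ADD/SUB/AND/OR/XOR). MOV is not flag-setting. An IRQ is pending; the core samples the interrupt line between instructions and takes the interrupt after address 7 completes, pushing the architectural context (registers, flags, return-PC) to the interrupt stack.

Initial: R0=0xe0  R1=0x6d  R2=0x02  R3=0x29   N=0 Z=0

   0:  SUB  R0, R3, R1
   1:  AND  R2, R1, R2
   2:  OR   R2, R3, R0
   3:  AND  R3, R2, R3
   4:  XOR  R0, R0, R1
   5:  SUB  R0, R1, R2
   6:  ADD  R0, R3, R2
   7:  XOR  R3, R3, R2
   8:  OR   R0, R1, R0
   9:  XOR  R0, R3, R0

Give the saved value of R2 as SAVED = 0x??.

after  0: R0=0xbc R1=0x6d R2=0x02 R3=0x29  N=1 Z=0
after  1: R0=0xbc R1=0x6d R2=0x00 R3=0x29  N=0 Z=1
after  2: R0=0xbc R1=0x6d R2=0xbd R3=0x29  N=1 Z=0
after  3: R0=0xbc R1=0x6d R2=0xbd R3=0x29  N=0 Z=0
after  4: R0=0xd1 R1=0x6d R2=0xbd R3=0x29  N=1 Z=0
after  5: R0=0xb0 R1=0x6d R2=0xbd R3=0x29  N=1 Z=0
after  6: R0=0xe6 R1=0x6d R2=0xbd R3=0x29  N=1 Z=0
after  7: R0=0xe6 R1=0x6d R2=0xbd R3=0x94  N=1 Z=0
-- IRQ taken; context saved, return-PC = 8 --

SAVED = 0xbd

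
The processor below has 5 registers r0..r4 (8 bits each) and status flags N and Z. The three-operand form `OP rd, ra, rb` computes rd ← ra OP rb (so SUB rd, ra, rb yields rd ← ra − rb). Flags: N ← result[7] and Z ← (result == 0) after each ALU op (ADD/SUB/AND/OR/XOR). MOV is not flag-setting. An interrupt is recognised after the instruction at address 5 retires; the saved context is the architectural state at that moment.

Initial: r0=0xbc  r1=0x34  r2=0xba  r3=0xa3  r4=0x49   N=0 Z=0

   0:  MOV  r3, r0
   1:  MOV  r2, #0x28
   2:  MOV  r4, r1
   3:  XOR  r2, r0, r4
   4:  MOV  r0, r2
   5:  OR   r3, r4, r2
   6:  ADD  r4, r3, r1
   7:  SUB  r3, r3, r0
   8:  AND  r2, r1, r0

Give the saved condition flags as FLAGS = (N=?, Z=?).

FLAGS = (N=1, Z=0)

after  0: r0=0xbc r1=0x34 r2=0xba r3=0xbc r4=0x49  N=0 Z=0
after  1: r0=0xbc r1=0x34 r2=0x28 r3=0xbc r4=0x49  N=0 Z=0
after  2: r0=0xbc r1=0x34 r2=0x28 r3=0xbc r4=0x34  N=0 Z=0
after  3: r0=0xbc r1=0x34 r2=0x88 r3=0xbc r4=0x34  N=1 Z=0
after  4: r0=0x88 r1=0x34 r2=0x88 r3=0xbc r4=0x34  N=1 Z=0
after  5: r0=0x88 r1=0x34 r2=0x88 r3=0xbc r4=0x34  N=1 Z=0
-- IRQ taken; context saved, return-PC = 6 --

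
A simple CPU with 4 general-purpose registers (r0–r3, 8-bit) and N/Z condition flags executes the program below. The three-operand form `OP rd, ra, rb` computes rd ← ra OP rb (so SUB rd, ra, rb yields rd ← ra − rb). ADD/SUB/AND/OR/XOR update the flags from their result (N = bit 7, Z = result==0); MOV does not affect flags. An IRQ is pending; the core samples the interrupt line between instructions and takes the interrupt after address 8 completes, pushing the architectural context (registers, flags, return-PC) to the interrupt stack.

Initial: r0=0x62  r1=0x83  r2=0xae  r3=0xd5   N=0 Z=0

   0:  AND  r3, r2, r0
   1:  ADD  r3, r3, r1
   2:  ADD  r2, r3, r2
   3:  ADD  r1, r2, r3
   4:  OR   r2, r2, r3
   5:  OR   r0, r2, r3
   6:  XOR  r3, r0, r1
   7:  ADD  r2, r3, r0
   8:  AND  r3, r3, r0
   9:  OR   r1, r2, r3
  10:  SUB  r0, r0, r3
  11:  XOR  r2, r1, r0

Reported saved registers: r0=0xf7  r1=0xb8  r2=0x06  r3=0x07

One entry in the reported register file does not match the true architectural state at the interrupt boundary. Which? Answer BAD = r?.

BAD = r1

after  0: r0=0x62 r1=0x83 r2=0xae r3=0x22  N=0 Z=0
after  1: r0=0x62 r1=0x83 r2=0xae r3=0xa5  N=1 Z=0
after  2: r0=0x62 r1=0x83 r2=0x53 r3=0xa5  N=0 Z=0
after  3: r0=0x62 r1=0xf8 r2=0x53 r3=0xa5  N=1 Z=0
after  4: r0=0x62 r1=0xf8 r2=0xf7 r3=0xa5  N=1 Z=0
after  5: r0=0xf7 r1=0xf8 r2=0xf7 r3=0xa5  N=1 Z=0
after  6: r0=0xf7 r1=0xf8 r2=0xf7 r3=0x0f  N=0 Z=0
after  7: r0=0xf7 r1=0xf8 r2=0x06 r3=0x0f  N=0 Z=0
after  8: r0=0xf7 r1=0xf8 r2=0x06 r3=0x07  N=0 Z=0
-- IRQ taken; context saved, return-PC = 9 --
mismatch: r1: reported 0xb8 vs actual 0xf8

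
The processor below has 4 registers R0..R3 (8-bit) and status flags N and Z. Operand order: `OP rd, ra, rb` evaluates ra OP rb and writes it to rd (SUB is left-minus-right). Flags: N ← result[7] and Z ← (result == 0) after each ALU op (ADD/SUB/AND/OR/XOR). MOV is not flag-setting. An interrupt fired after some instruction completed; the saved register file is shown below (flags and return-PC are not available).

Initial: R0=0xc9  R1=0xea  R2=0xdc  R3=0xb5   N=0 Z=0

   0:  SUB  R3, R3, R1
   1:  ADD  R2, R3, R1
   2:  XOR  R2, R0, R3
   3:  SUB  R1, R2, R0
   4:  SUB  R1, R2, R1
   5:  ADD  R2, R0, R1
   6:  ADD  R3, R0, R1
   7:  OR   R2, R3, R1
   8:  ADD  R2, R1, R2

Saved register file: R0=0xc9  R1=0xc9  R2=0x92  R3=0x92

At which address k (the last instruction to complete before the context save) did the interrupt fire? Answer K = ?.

K = 6

after  0: R0=0xc9 R1=0xea R2=0xdc R3=0xcb  N=1 Z=0
after  1: R0=0xc9 R1=0xea R2=0xb5 R3=0xcb  N=1 Z=0
after  2: R0=0xc9 R1=0xea R2=0x02 R3=0xcb  N=0 Z=0
after  3: R0=0xc9 R1=0x39 R2=0x02 R3=0xcb  N=0 Z=0
after  4: R0=0xc9 R1=0xc9 R2=0x02 R3=0xcb  N=1 Z=0
after  5: R0=0xc9 R1=0xc9 R2=0x92 R3=0xcb  N=1 Z=0
after  6: R0=0xc9 R1=0xc9 R2=0x92 R3=0x92  N=1 Z=0
-- IRQ taken; context saved, return-PC = 7 --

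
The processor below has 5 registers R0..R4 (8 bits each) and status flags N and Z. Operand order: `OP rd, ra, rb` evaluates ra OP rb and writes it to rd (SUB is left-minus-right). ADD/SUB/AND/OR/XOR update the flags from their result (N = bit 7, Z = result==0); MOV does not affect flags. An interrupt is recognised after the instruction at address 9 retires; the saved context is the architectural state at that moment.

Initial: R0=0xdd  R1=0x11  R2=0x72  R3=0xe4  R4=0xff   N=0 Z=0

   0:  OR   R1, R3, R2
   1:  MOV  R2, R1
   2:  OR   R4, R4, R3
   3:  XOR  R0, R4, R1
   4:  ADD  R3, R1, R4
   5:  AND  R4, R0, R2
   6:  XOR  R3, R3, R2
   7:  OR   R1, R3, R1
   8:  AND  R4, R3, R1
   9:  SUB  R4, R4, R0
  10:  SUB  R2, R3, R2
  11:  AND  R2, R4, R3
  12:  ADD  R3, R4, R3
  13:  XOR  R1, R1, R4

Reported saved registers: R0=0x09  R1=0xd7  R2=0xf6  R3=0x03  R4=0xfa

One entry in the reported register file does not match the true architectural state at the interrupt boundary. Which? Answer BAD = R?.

BAD = R1

after  0: R0=0xdd R1=0xf6 R2=0x72 R3=0xe4 R4=0xff  N=1 Z=0
after  1: R0=0xdd R1=0xf6 R2=0xf6 R3=0xe4 R4=0xff  N=1 Z=0
after  2: R0=0xdd R1=0xf6 R2=0xf6 R3=0xe4 R4=0xff  N=1 Z=0
after  3: R0=0x09 R1=0xf6 R2=0xf6 R3=0xe4 R4=0xff  N=0 Z=0
after  4: R0=0x09 R1=0xf6 R2=0xf6 R3=0xf5 R4=0xff  N=1 Z=0
after  5: R0=0x09 R1=0xf6 R2=0xf6 R3=0xf5 R4=0x00  N=0 Z=1
after  6: R0=0x09 R1=0xf6 R2=0xf6 R3=0x03 R4=0x00  N=0 Z=0
after  7: R0=0x09 R1=0xf7 R2=0xf6 R3=0x03 R4=0x00  N=1 Z=0
after  8: R0=0x09 R1=0xf7 R2=0xf6 R3=0x03 R4=0x03  N=0 Z=0
after  9: R0=0x09 R1=0xf7 R2=0xf6 R3=0x03 R4=0xfa  N=1 Z=0
-- IRQ taken; context saved, return-PC = 10 --
mismatch: R1: reported 0xd7 vs actual 0xf7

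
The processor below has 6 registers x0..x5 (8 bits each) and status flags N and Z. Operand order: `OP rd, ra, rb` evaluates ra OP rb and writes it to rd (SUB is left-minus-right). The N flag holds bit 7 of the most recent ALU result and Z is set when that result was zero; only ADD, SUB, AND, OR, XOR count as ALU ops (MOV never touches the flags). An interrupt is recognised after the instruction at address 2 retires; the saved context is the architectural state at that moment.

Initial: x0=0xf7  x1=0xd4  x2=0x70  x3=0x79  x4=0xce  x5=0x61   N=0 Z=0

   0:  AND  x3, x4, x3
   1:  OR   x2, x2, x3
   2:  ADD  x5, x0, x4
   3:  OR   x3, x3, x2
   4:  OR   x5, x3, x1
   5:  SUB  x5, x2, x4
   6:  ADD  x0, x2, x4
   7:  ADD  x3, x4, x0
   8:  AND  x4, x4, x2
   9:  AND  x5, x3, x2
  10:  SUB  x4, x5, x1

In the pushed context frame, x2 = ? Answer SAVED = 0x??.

SAVED = 0x78

after  0: x0=0xf7 x1=0xd4 x2=0x70 x3=0x48 x4=0xce x5=0x61  N=0 Z=0
after  1: x0=0xf7 x1=0xd4 x2=0x78 x3=0x48 x4=0xce x5=0x61  N=0 Z=0
after  2: x0=0xf7 x1=0xd4 x2=0x78 x3=0x48 x4=0xce x5=0xc5  N=1 Z=0
-- IRQ taken; context saved, return-PC = 3 --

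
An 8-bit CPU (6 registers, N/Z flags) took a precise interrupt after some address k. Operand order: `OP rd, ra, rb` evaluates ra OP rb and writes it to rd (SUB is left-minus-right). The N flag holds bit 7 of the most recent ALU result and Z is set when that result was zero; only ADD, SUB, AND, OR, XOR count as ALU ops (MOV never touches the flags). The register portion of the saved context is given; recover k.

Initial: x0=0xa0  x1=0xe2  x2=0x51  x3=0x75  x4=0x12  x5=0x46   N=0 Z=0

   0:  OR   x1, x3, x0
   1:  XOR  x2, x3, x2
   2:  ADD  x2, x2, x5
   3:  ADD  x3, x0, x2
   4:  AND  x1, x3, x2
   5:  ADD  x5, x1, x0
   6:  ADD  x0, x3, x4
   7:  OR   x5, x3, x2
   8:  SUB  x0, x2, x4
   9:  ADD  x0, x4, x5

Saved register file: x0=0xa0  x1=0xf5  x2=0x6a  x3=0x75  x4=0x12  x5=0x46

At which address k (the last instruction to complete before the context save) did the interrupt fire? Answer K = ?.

K = 2

after  0: x0=0xa0 x1=0xf5 x2=0x51 x3=0x75 x4=0x12 x5=0x46  N=1 Z=0
after  1: x0=0xa0 x1=0xf5 x2=0x24 x3=0x75 x4=0x12 x5=0x46  N=0 Z=0
after  2: x0=0xa0 x1=0xf5 x2=0x6a x3=0x75 x4=0x12 x5=0x46  N=0 Z=0
-- IRQ taken; context saved, return-PC = 3 --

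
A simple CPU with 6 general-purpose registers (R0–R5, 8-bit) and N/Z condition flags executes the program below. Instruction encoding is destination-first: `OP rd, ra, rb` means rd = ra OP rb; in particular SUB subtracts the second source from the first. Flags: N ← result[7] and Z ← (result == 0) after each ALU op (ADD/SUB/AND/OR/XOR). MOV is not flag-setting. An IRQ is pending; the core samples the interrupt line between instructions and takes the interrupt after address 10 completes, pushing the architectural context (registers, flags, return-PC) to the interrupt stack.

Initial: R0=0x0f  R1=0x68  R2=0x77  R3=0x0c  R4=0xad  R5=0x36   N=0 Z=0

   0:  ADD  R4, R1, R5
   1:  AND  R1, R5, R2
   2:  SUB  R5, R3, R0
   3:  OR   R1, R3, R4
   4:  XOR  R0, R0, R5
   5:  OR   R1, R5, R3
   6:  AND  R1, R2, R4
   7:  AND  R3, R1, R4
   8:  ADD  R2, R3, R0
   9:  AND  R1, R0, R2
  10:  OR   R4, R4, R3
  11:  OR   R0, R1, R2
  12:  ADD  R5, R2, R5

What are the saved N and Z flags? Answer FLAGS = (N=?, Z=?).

after  0: R0=0x0f R1=0x68 R2=0x77 R3=0x0c R4=0x9e R5=0x36  N=1 Z=0
after  1: R0=0x0f R1=0x36 R2=0x77 R3=0x0c R4=0x9e R5=0x36  N=0 Z=0
after  2: R0=0x0f R1=0x36 R2=0x77 R3=0x0c R4=0x9e R5=0xfd  N=1 Z=0
after  3: R0=0x0f R1=0x9e R2=0x77 R3=0x0c R4=0x9e R5=0xfd  N=1 Z=0
after  4: R0=0xf2 R1=0x9e R2=0x77 R3=0x0c R4=0x9e R5=0xfd  N=1 Z=0
after  5: R0=0xf2 R1=0xfd R2=0x77 R3=0x0c R4=0x9e R5=0xfd  N=1 Z=0
after  6: R0=0xf2 R1=0x16 R2=0x77 R3=0x0c R4=0x9e R5=0xfd  N=0 Z=0
after  7: R0=0xf2 R1=0x16 R2=0x77 R3=0x16 R4=0x9e R5=0xfd  N=0 Z=0
after  8: R0=0xf2 R1=0x16 R2=0x08 R3=0x16 R4=0x9e R5=0xfd  N=0 Z=0
after  9: R0=0xf2 R1=0x00 R2=0x08 R3=0x16 R4=0x9e R5=0xfd  N=0 Z=1
after 10: R0=0xf2 R1=0x00 R2=0x08 R3=0x16 R4=0x9e R5=0xfd  N=1 Z=0
-- IRQ taken; context saved, return-PC = 11 --

FLAGS = (N=1, Z=0)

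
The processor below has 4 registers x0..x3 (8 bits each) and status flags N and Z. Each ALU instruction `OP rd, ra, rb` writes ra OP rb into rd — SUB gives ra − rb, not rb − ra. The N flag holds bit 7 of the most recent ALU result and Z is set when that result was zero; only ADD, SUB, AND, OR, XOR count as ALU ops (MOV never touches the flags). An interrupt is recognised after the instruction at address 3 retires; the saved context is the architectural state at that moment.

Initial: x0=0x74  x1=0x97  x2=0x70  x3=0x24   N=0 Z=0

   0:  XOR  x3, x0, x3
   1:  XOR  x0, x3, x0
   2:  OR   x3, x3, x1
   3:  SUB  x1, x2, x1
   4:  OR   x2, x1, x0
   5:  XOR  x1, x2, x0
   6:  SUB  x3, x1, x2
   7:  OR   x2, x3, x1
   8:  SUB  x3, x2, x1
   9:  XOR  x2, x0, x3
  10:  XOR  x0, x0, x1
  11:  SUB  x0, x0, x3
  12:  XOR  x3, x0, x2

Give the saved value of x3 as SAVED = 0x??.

SAVED = 0xd7

after  0: x0=0x74 x1=0x97 x2=0x70 x3=0x50  N=0 Z=0
after  1: x0=0x24 x1=0x97 x2=0x70 x3=0x50  N=0 Z=0
after  2: x0=0x24 x1=0x97 x2=0x70 x3=0xd7  N=1 Z=0
after  3: x0=0x24 x1=0xd9 x2=0x70 x3=0xd7  N=1 Z=0
-- IRQ taken; context saved, return-PC = 4 --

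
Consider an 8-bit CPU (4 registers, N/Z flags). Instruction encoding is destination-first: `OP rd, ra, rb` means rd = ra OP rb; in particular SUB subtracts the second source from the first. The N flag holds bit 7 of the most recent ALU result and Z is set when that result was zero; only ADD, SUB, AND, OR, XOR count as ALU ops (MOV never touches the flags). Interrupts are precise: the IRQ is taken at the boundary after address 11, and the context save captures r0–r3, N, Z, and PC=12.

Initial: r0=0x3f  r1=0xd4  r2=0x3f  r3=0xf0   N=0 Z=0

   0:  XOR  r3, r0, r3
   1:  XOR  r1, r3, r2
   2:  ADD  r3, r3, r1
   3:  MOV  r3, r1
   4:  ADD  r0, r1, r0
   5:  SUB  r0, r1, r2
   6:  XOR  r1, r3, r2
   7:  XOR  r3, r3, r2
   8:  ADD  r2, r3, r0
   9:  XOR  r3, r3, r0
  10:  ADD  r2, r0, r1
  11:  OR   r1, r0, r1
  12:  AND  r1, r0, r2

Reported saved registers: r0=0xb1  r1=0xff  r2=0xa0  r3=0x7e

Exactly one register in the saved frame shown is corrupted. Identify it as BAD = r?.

after  0: r0=0x3f r1=0xd4 r2=0x3f r3=0xcf  N=1 Z=0
after  1: r0=0x3f r1=0xf0 r2=0x3f r3=0xcf  N=1 Z=0
after  2: r0=0x3f r1=0xf0 r2=0x3f r3=0xbf  N=1 Z=0
after  3: r0=0x3f r1=0xf0 r2=0x3f r3=0xf0  N=1 Z=0
after  4: r0=0x2f r1=0xf0 r2=0x3f r3=0xf0  N=0 Z=0
after  5: r0=0xb1 r1=0xf0 r2=0x3f r3=0xf0  N=1 Z=0
after  6: r0=0xb1 r1=0xcf r2=0x3f r3=0xf0  N=1 Z=0
after  7: r0=0xb1 r1=0xcf r2=0x3f r3=0xcf  N=1 Z=0
after  8: r0=0xb1 r1=0xcf r2=0x80 r3=0xcf  N=1 Z=0
after  9: r0=0xb1 r1=0xcf r2=0x80 r3=0x7e  N=0 Z=0
after 10: r0=0xb1 r1=0xcf r2=0x80 r3=0x7e  N=1 Z=0
after 11: r0=0xb1 r1=0xff r2=0x80 r3=0x7e  N=1 Z=0
-- IRQ taken; context saved, return-PC = 12 --
mismatch: r2: reported 0xa0 vs actual 0x80

BAD = r2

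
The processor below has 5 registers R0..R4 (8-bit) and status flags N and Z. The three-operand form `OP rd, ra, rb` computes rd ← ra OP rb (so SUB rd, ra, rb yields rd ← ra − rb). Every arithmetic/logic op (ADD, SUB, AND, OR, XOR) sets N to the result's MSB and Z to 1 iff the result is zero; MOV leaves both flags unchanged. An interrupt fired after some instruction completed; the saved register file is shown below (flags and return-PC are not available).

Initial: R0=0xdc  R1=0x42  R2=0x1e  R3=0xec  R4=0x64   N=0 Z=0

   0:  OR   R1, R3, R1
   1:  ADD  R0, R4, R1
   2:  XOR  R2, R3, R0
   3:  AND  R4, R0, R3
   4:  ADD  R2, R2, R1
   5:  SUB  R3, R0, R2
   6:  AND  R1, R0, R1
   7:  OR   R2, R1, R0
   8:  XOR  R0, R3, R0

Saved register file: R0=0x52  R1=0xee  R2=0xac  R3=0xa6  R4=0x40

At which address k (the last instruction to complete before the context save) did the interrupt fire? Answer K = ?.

after  0: R0=0xdc R1=0xee R2=0x1e R3=0xec R4=0x64  N=1 Z=0
after  1: R0=0x52 R1=0xee R2=0x1e R3=0xec R4=0x64  N=0 Z=0
after  2: R0=0x52 R1=0xee R2=0xbe R3=0xec R4=0x64  N=1 Z=0
after  3: R0=0x52 R1=0xee R2=0xbe R3=0xec R4=0x40  N=0 Z=0
after  4: R0=0x52 R1=0xee R2=0xac R3=0xec R4=0x40  N=1 Z=0
after  5: R0=0x52 R1=0xee R2=0xac R3=0xa6 R4=0x40  N=1 Z=0
-- IRQ taken; context saved, return-PC = 6 --

K = 5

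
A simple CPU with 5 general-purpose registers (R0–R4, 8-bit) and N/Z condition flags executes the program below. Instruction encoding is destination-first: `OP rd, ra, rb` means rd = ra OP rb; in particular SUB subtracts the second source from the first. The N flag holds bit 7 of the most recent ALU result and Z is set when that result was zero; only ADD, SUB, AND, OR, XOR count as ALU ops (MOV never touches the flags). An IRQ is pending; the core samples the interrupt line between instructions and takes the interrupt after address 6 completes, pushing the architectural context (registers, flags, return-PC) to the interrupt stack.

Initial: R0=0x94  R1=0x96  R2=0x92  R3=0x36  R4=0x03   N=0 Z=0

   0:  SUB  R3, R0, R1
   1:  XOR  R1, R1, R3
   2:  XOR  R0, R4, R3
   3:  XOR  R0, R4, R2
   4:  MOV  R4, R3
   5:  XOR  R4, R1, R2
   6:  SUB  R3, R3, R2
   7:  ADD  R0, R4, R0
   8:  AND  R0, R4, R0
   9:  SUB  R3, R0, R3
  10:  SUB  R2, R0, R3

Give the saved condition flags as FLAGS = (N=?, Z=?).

after  0: R0=0x94 R1=0x96 R2=0x92 R3=0xfe R4=0x03  N=1 Z=0
after  1: R0=0x94 R1=0x68 R2=0x92 R3=0xfe R4=0x03  N=0 Z=0
after  2: R0=0xfd R1=0x68 R2=0x92 R3=0xfe R4=0x03  N=1 Z=0
after  3: R0=0x91 R1=0x68 R2=0x92 R3=0xfe R4=0x03  N=1 Z=0
after  4: R0=0x91 R1=0x68 R2=0x92 R3=0xfe R4=0xfe  N=1 Z=0
after  5: R0=0x91 R1=0x68 R2=0x92 R3=0xfe R4=0xfa  N=1 Z=0
after  6: R0=0x91 R1=0x68 R2=0x92 R3=0x6c R4=0xfa  N=0 Z=0
-- IRQ taken; context saved, return-PC = 7 --

FLAGS = (N=0, Z=0)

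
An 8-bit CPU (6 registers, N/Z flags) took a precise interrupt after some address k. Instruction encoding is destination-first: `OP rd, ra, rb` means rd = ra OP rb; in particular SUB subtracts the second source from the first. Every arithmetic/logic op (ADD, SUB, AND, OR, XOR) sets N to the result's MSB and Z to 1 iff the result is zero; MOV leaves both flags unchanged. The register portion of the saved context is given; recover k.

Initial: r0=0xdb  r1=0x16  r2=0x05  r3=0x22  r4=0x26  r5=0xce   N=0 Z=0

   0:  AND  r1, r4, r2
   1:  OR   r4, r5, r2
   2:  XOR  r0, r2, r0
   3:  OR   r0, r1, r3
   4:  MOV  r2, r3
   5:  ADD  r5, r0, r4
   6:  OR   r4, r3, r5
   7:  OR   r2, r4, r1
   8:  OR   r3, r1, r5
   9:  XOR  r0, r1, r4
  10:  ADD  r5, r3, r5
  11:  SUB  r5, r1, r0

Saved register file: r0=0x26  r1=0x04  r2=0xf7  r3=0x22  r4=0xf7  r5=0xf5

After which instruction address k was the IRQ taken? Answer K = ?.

K = 7

after  0: r0=0xdb r1=0x04 r2=0x05 r3=0x22 r4=0x26 r5=0xce  N=0 Z=0
after  1: r0=0xdb r1=0x04 r2=0x05 r3=0x22 r4=0xcf r5=0xce  N=1 Z=0
after  2: r0=0xde r1=0x04 r2=0x05 r3=0x22 r4=0xcf r5=0xce  N=1 Z=0
after  3: r0=0x26 r1=0x04 r2=0x05 r3=0x22 r4=0xcf r5=0xce  N=0 Z=0
after  4: r0=0x26 r1=0x04 r2=0x22 r3=0x22 r4=0xcf r5=0xce  N=0 Z=0
after  5: r0=0x26 r1=0x04 r2=0x22 r3=0x22 r4=0xcf r5=0xf5  N=1 Z=0
after  6: r0=0x26 r1=0x04 r2=0x22 r3=0x22 r4=0xf7 r5=0xf5  N=1 Z=0
after  7: r0=0x26 r1=0x04 r2=0xf7 r3=0x22 r4=0xf7 r5=0xf5  N=1 Z=0
-- IRQ taken; context saved, return-PC = 8 --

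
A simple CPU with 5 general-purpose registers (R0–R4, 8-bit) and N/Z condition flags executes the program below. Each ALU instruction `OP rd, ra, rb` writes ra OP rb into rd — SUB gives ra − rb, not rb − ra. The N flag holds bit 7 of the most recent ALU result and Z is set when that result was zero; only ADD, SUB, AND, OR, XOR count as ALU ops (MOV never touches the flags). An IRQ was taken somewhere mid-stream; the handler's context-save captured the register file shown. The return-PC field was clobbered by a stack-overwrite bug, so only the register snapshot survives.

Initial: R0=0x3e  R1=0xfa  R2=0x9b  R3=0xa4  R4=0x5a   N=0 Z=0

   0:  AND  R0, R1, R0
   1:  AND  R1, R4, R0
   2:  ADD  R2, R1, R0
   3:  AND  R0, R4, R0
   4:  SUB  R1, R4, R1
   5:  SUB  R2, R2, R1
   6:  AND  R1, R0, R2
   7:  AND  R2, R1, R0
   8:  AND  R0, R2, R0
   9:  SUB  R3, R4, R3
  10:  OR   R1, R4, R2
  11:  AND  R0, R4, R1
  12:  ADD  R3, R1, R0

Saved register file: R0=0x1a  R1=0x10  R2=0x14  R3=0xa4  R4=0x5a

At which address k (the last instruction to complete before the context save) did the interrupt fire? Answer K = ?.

after  0: R0=0x3a R1=0xfa R2=0x9b R3=0xa4 R4=0x5a  N=0 Z=0
after  1: R0=0x3a R1=0x1a R2=0x9b R3=0xa4 R4=0x5a  N=0 Z=0
after  2: R0=0x3a R1=0x1a R2=0x54 R3=0xa4 R4=0x5a  N=0 Z=0
after  3: R0=0x1a R1=0x1a R2=0x54 R3=0xa4 R4=0x5a  N=0 Z=0
after  4: R0=0x1a R1=0x40 R2=0x54 R3=0xa4 R4=0x5a  N=0 Z=0
after  5: R0=0x1a R1=0x40 R2=0x14 R3=0xa4 R4=0x5a  N=0 Z=0
after  6: R0=0x1a R1=0x10 R2=0x14 R3=0xa4 R4=0x5a  N=0 Z=0
-- IRQ taken; context saved, return-PC = 7 --

K = 6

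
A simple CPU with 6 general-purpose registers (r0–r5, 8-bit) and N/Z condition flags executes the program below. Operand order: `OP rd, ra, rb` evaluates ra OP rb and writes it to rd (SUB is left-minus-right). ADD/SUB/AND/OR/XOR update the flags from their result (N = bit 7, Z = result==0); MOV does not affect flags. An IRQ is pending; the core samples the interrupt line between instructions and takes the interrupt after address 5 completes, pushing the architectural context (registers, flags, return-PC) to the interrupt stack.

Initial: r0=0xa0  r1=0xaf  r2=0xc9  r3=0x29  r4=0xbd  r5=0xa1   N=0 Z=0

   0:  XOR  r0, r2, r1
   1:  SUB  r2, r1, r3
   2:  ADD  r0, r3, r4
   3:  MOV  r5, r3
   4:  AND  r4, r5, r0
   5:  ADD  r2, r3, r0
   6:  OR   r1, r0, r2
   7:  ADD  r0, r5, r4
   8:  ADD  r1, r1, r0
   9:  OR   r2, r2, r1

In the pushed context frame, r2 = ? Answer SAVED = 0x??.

after  0: r0=0x66 r1=0xaf r2=0xc9 r3=0x29 r4=0xbd r5=0xa1  N=0 Z=0
after  1: r0=0x66 r1=0xaf r2=0x86 r3=0x29 r4=0xbd r5=0xa1  N=1 Z=0
after  2: r0=0xe6 r1=0xaf r2=0x86 r3=0x29 r4=0xbd r5=0xa1  N=1 Z=0
after  3: r0=0xe6 r1=0xaf r2=0x86 r3=0x29 r4=0xbd r5=0x29  N=1 Z=0
after  4: r0=0xe6 r1=0xaf r2=0x86 r3=0x29 r4=0x20 r5=0x29  N=0 Z=0
after  5: r0=0xe6 r1=0xaf r2=0x0f r3=0x29 r4=0x20 r5=0x29  N=0 Z=0
-- IRQ taken; context saved, return-PC = 6 --

SAVED = 0x0f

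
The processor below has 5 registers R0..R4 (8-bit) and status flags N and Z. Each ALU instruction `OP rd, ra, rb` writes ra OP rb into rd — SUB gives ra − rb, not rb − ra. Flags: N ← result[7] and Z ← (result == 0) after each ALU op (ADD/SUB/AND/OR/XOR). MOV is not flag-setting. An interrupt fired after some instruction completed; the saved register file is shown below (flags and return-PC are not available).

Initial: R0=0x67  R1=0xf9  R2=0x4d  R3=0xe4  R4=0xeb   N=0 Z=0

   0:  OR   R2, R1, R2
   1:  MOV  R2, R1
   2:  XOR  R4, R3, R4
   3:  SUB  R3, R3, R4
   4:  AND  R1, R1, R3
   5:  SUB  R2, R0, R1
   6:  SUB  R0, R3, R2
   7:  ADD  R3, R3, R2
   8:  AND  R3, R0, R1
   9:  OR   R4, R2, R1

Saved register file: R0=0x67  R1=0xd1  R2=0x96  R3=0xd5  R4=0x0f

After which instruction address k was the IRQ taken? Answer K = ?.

K = 5

after  0: R0=0x67 R1=0xf9 R2=0xfd R3=0xe4 R4=0xeb  N=1 Z=0
after  1: R0=0x67 R1=0xf9 R2=0xf9 R3=0xe4 R4=0xeb  N=1 Z=0
after  2: R0=0x67 R1=0xf9 R2=0xf9 R3=0xe4 R4=0x0f  N=0 Z=0
after  3: R0=0x67 R1=0xf9 R2=0xf9 R3=0xd5 R4=0x0f  N=1 Z=0
after  4: R0=0x67 R1=0xd1 R2=0xf9 R3=0xd5 R4=0x0f  N=1 Z=0
after  5: R0=0x67 R1=0xd1 R2=0x96 R3=0xd5 R4=0x0f  N=1 Z=0
-- IRQ taken; context saved, return-PC = 6 --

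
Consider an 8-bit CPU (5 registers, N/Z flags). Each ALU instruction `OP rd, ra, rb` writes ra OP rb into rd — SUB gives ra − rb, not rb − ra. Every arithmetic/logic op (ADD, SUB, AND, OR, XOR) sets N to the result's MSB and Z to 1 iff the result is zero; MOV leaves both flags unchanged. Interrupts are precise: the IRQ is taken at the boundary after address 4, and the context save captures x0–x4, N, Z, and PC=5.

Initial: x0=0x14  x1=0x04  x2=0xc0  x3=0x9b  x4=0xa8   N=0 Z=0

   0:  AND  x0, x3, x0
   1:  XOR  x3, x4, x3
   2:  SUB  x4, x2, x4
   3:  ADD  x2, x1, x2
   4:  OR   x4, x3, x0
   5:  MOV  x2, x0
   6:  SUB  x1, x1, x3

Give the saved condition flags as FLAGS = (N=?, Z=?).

after  0: x0=0x10 x1=0x04 x2=0xc0 x3=0x9b x4=0xa8  N=0 Z=0
after  1: x0=0x10 x1=0x04 x2=0xc0 x3=0x33 x4=0xa8  N=0 Z=0
after  2: x0=0x10 x1=0x04 x2=0xc0 x3=0x33 x4=0x18  N=0 Z=0
after  3: x0=0x10 x1=0x04 x2=0xc4 x3=0x33 x4=0x18  N=1 Z=0
after  4: x0=0x10 x1=0x04 x2=0xc4 x3=0x33 x4=0x33  N=0 Z=0
-- IRQ taken; context saved, return-PC = 5 --

FLAGS = (N=0, Z=0)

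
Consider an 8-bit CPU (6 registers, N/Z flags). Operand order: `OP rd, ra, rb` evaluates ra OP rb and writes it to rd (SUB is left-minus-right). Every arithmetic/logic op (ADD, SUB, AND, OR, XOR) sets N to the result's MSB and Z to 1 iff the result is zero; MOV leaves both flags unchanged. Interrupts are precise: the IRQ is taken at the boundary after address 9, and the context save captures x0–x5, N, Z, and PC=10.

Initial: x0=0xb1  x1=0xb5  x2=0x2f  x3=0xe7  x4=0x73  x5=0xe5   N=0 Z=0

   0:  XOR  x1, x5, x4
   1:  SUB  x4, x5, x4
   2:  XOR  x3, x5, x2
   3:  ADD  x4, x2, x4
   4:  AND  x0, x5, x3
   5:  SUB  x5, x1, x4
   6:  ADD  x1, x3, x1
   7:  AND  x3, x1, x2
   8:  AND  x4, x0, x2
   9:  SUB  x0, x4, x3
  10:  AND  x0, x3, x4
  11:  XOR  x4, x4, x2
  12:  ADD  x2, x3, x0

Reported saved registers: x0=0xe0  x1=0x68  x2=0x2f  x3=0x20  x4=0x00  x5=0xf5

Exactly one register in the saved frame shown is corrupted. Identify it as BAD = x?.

BAD = x1

after  0: x0=0xb1 x1=0x96 x2=0x2f x3=0xe7 x4=0x73 x5=0xe5  N=1 Z=0
after  1: x0=0xb1 x1=0x96 x2=0x2f x3=0xe7 x4=0x72 x5=0xe5  N=0 Z=0
after  2: x0=0xb1 x1=0x96 x2=0x2f x3=0xca x4=0x72 x5=0xe5  N=1 Z=0
after  3: x0=0xb1 x1=0x96 x2=0x2f x3=0xca x4=0xa1 x5=0xe5  N=1 Z=0
after  4: x0=0xc0 x1=0x96 x2=0x2f x3=0xca x4=0xa1 x5=0xe5  N=1 Z=0
after  5: x0=0xc0 x1=0x96 x2=0x2f x3=0xca x4=0xa1 x5=0xf5  N=1 Z=0
after  6: x0=0xc0 x1=0x60 x2=0x2f x3=0xca x4=0xa1 x5=0xf5  N=0 Z=0
after  7: x0=0xc0 x1=0x60 x2=0x2f x3=0x20 x4=0xa1 x5=0xf5  N=0 Z=0
after  8: x0=0xc0 x1=0x60 x2=0x2f x3=0x20 x4=0x00 x5=0xf5  N=0 Z=1
after  9: x0=0xe0 x1=0x60 x2=0x2f x3=0x20 x4=0x00 x5=0xf5  N=1 Z=0
-- IRQ taken; context saved, return-PC = 10 --
mismatch: x1: reported 0x68 vs actual 0x60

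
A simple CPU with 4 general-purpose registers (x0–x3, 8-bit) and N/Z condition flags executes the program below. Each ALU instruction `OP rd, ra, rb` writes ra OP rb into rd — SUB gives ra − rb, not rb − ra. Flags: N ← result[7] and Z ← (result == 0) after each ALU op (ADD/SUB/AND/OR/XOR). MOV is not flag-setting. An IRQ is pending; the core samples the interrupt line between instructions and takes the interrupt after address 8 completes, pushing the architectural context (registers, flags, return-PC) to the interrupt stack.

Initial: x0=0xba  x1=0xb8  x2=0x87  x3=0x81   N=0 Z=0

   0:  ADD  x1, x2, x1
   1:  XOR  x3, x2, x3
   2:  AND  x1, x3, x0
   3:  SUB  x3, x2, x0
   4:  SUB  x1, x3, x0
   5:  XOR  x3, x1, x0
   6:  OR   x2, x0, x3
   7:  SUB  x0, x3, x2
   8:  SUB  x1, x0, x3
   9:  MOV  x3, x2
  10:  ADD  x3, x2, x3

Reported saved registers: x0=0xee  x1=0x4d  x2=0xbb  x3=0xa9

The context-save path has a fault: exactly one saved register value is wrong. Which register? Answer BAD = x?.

after  0: x0=0xba x1=0x3f x2=0x87 x3=0x81  N=0 Z=0
after  1: x0=0xba x1=0x3f x2=0x87 x3=0x06  N=0 Z=0
after  2: x0=0xba x1=0x02 x2=0x87 x3=0x06  N=0 Z=0
after  3: x0=0xba x1=0x02 x2=0x87 x3=0xcd  N=1 Z=0
after  4: x0=0xba x1=0x13 x2=0x87 x3=0xcd  N=0 Z=0
after  5: x0=0xba x1=0x13 x2=0x87 x3=0xa9  N=1 Z=0
after  6: x0=0xba x1=0x13 x2=0xbb x3=0xa9  N=1 Z=0
after  7: x0=0xee x1=0x13 x2=0xbb x3=0xa9  N=1 Z=0
after  8: x0=0xee x1=0x45 x2=0xbb x3=0xa9  N=0 Z=0
-- IRQ taken; context saved, return-PC = 9 --
mismatch: x1: reported 0x4d vs actual 0x45

BAD = x1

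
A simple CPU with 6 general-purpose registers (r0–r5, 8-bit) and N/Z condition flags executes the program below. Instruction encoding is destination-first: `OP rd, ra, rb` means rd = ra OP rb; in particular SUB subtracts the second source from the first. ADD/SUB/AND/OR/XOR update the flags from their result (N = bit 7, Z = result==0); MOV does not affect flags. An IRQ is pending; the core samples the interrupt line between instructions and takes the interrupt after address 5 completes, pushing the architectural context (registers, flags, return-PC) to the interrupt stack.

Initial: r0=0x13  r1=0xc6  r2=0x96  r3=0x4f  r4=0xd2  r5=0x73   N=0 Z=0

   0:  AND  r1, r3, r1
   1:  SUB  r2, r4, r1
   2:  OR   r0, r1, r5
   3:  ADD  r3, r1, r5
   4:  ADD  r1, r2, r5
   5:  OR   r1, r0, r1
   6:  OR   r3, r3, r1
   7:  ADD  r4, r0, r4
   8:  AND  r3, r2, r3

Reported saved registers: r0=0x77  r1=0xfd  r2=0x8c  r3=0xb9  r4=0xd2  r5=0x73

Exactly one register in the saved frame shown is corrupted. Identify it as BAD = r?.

BAD = r1

after  0: r0=0x13 r1=0x46 r2=0x96 r3=0x4f r4=0xd2 r5=0x73  N=0 Z=0
after  1: r0=0x13 r1=0x46 r2=0x8c r3=0x4f r4=0xd2 r5=0x73  N=1 Z=0
after  2: r0=0x77 r1=0x46 r2=0x8c r3=0x4f r4=0xd2 r5=0x73  N=0 Z=0
after  3: r0=0x77 r1=0x46 r2=0x8c r3=0xb9 r4=0xd2 r5=0x73  N=1 Z=0
after  4: r0=0x77 r1=0xff r2=0x8c r3=0xb9 r4=0xd2 r5=0x73  N=1 Z=0
after  5: r0=0x77 r1=0xff r2=0x8c r3=0xb9 r4=0xd2 r5=0x73  N=1 Z=0
-- IRQ taken; context saved, return-PC = 6 --
mismatch: r1: reported 0xfd vs actual 0xff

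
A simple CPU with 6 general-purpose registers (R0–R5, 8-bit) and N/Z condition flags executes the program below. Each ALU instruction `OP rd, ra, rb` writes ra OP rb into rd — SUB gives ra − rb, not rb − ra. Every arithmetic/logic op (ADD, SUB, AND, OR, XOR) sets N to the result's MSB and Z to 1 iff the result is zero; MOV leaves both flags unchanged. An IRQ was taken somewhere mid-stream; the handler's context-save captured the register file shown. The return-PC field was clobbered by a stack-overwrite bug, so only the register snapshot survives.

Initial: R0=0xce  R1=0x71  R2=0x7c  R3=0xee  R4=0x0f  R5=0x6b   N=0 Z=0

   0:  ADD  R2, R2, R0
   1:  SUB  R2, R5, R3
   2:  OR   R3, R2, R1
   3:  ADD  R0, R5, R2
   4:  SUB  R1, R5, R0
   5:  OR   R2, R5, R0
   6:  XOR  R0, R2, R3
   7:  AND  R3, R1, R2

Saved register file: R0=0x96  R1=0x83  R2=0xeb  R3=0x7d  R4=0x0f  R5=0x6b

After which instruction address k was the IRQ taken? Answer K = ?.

K = 6

after  0: R0=0xce R1=0x71 R2=0x4a R3=0xee R4=0x0f R5=0x6b  N=0 Z=0
after  1: R0=0xce R1=0x71 R2=0x7d R3=0xee R4=0x0f R5=0x6b  N=0 Z=0
after  2: R0=0xce R1=0x71 R2=0x7d R3=0x7d R4=0x0f R5=0x6b  N=0 Z=0
after  3: R0=0xe8 R1=0x71 R2=0x7d R3=0x7d R4=0x0f R5=0x6b  N=1 Z=0
after  4: R0=0xe8 R1=0x83 R2=0x7d R3=0x7d R4=0x0f R5=0x6b  N=1 Z=0
after  5: R0=0xe8 R1=0x83 R2=0xeb R3=0x7d R4=0x0f R5=0x6b  N=1 Z=0
after  6: R0=0x96 R1=0x83 R2=0xeb R3=0x7d R4=0x0f R5=0x6b  N=1 Z=0
-- IRQ taken; context saved, return-PC = 7 --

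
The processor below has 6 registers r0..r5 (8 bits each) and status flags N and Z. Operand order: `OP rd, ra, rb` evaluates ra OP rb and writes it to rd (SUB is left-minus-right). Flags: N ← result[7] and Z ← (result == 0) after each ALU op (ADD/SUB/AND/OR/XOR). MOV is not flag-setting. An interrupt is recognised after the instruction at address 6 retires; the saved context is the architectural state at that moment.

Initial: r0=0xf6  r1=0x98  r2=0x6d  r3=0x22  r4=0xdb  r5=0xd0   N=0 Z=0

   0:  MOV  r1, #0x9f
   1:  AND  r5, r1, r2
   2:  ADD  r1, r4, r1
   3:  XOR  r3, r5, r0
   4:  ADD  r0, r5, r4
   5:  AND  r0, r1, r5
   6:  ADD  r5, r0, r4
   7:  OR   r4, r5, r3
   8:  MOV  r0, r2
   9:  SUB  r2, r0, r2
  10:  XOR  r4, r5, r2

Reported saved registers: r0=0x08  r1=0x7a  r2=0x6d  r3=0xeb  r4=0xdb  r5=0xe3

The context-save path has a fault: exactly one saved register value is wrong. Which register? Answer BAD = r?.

BAD = r3

after  0: r0=0xf6 r1=0x9f r2=0x6d r3=0x22 r4=0xdb r5=0xd0  N=0 Z=0
after  1: r0=0xf6 r1=0x9f r2=0x6d r3=0x22 r4=0xdb r5=0x0d  N=0 Z=0
after  2: r0=0xf6 r1=0x7a r2=0x6d r3=0x22 r4=0xdb r5=0x0d  N=0 Z=0
after  3: r0=0xf6 r1=0x7a r2=0x6d r3=0xfb r4=0xdb r5=0x0d  N=1 Z=0
after  4: r0=0xe8 r1=0x7a r2=0x6d r3=0xfb r4=0xdb r5=0x0d  N=1 Z=0
after  5: r0=0x08 r1=0x7a r2=0x6d r3=0xfb r4=0xdb r5=0x0d  N=0 Z=0
after  6: r0=0x08 r1=0x7a r2=0x6d r3=0xfb r4=0xdb r5=0xe3  N=1 Z=0
-- IRQ taken; context saved, return-PC = 7 --
mismatch: r3: reported 0xeb vs actual 0xfb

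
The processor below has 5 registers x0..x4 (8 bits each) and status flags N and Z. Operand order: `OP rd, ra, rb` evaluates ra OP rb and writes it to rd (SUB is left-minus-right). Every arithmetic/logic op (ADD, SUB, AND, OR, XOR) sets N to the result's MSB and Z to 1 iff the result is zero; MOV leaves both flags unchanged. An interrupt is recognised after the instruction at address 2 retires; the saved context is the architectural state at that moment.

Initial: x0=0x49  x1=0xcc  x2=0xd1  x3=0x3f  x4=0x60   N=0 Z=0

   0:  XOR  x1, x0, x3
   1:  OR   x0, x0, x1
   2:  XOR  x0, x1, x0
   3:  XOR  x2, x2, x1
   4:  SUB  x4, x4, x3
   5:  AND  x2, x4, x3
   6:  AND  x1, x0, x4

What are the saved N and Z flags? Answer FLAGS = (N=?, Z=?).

after  0: x0=0x49 x1=0x76 x2=0xd1 x3=0x3f x4=0x60  N=0 Z=0
after  1: x0=0x7f x1=0x76 x2=0xd1 x3=0x3f x4=0x60  N=0 Z=0
after  2: x0=0x09 x1=0x76 x2=0xd1 x3=0x3f x4=0x60  N=0 Z=0
-- IRQ taken; context saved, return-PC = 3 --

FLAGS = (N=0, Z=0)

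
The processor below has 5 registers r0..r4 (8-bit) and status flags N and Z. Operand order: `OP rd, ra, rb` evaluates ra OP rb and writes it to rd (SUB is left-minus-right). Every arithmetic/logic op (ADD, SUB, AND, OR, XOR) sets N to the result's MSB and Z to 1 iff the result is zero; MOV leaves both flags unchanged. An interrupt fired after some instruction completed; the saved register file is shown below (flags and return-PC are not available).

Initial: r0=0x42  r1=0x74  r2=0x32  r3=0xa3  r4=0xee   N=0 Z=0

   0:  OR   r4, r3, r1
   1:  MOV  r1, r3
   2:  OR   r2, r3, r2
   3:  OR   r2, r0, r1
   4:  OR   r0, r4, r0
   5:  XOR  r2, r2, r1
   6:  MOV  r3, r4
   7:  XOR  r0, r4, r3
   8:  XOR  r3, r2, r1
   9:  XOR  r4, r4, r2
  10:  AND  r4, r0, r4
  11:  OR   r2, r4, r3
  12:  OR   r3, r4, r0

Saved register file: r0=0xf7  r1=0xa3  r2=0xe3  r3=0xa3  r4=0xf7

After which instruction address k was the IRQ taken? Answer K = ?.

after  0: r0=0x42 r1=0x74 r2=0x32 r3=0xa3 r4=0xf7  N=1 Z=0
after  1: r0=0x42 r1=0xa3 r2=0x32 r3=0xa3 r4=0xf7  N=1 Z=0
after  2: r0=0x42 r1=0xa3 r2=0xb3 r3=0xa3 r4=0xf7  N=1 Z=0
after  3: r0=0x42 r1=0xa3 r2=0xe3 r3=0xa3 r4=0xf7  N=1 Z=0
after  4: r0=0xf7 r1=0xa3 r2=0xe3 r3=0xa3 r4=0xf7  N=1 Z=0
-- IRQ taken; context saved, return-PC = 5 --

K = 4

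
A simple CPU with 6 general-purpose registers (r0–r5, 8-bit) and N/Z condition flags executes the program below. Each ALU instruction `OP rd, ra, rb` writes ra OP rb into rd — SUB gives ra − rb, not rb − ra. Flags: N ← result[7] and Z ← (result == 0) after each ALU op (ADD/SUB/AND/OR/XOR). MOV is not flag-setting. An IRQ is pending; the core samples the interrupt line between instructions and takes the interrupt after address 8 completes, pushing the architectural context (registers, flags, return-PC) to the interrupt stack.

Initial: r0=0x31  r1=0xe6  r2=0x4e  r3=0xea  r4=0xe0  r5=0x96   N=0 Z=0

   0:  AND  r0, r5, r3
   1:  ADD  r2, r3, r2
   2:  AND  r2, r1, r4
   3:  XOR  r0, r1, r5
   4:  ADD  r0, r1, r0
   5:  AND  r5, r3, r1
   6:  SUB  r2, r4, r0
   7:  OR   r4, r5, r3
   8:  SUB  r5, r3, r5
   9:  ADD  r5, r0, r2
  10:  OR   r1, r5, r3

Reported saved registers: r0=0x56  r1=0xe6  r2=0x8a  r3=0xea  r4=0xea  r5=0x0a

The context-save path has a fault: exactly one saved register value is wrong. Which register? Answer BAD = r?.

after  0: r0=0x82 r1=0xe6 r2=0x4e r3=0xea r4=0xe0 r5=0x96  N=1 Z=0
after  1: r0=0x82 r1=0xe6 r2=0x38 r3=0xea r4=0xe0 r5=0x96  N=0 Z=0
after  2: r0=0x82 r1=0xe6 r2=0xe0 r3=0xea r4=0xe0 r5=0x96  N=1 Z=0
after  3: r0=0x70 r1=0xe6 r2=0xe0 r3=0xea r4=0xe0 r5=0x96  N=0 Z=0
after  4: r0=0x56 r1=0xe6 r2=0xe0 r3=0xea r4=0xe0 r5=0x96  N=0 Z=0
after  5: r0=0x56 r1=0xe6 r2=0xe0 r3=0xea r4=0xe0 r5=0xe2  N=1 Z=0
after  6: r0=0x56 r1=0xe6 r2=0x8a r3=0xea r4=0xe0 r5=0xe2  N=1 Z=0
after  7: r0=0x56 r1=0xe6 r2=0x8a r3=0xea r4=0xea r5=0xe2  N=1 Z=0
after  8: r0=0x56 r1=0xe6 r2=0x8a r3=0xea r4=0xea r5=0x08  N=0 Z=0
-- IRQ taken; context saved, return-PC = 9 --
mismatch: r5: reported 0x0a vs actual 0x08

BAD = r5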